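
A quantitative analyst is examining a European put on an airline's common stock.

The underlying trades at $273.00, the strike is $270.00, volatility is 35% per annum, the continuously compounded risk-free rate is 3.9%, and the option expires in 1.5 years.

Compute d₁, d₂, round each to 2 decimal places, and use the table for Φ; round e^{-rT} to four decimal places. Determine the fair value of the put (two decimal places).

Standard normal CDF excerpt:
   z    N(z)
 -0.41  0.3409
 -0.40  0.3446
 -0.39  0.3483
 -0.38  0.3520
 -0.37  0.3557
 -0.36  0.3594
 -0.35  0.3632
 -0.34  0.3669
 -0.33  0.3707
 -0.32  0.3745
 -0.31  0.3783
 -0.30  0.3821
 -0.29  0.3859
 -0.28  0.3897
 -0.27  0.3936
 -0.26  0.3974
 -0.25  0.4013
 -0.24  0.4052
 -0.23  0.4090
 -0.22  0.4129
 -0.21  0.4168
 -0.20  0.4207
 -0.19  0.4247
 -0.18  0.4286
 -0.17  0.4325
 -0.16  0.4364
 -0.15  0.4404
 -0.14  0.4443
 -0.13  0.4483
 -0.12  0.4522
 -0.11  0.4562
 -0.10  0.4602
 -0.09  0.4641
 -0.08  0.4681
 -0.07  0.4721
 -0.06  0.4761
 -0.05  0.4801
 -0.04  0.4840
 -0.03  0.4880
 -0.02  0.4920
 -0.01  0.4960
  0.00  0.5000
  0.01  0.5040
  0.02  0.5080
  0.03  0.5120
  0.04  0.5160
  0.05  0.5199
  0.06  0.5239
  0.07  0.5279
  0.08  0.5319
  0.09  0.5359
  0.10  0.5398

$36.30

T = 1.5;  σ√T = 0.4287
d₁ = [ln(273/270) + (0.039 + ½·0.35²)·1.5] / (σ√T) = (0.0110 + 0.1504) / 0.4287 = 0.3766 ≈ 0.38
d₂ = 0.3766 − 0.4287 = -0.0521 ≈ -0.05
e^(−rT) = e^(−0.039·1.5) = 0.9432
P = 270·0.9432·N(0.05) − 273·N(-0.38) = 270·0.9432·0.5199 − 273·0.3520 = 132.3998 − 96.0960 = 36.3038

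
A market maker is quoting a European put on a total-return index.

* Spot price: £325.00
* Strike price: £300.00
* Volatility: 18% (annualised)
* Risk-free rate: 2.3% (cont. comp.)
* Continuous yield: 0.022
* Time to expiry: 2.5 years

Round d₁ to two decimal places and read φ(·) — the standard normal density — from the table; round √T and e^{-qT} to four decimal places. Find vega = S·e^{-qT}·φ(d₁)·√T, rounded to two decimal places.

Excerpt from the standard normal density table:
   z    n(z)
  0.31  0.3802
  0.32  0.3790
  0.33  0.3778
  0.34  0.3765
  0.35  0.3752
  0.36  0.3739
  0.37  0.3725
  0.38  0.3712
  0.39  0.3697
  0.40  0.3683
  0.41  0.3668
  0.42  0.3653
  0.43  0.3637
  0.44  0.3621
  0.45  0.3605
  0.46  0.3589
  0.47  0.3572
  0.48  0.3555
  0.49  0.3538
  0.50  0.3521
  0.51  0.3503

σ√T = 0.18·√2.5 = 0.2846
d₁ = [ln(325/300) + (0.023 − 0.022 + ½·0.18²)·2.5] / (σ√T) = (0.0800 + 0.0430) / 0.2846 = 0.4323 → 0.43
√T = √2.5 = 1.5811
φ(d₁) = φ(0.43) = 0.3637
e^(−qT) = e^(−0.022·2.5) = 0.9465
vega = S·e^(−qT)·φ(d₁)·√T = 325·0.9465·0.3637·1.5811 = 176.8914

176.89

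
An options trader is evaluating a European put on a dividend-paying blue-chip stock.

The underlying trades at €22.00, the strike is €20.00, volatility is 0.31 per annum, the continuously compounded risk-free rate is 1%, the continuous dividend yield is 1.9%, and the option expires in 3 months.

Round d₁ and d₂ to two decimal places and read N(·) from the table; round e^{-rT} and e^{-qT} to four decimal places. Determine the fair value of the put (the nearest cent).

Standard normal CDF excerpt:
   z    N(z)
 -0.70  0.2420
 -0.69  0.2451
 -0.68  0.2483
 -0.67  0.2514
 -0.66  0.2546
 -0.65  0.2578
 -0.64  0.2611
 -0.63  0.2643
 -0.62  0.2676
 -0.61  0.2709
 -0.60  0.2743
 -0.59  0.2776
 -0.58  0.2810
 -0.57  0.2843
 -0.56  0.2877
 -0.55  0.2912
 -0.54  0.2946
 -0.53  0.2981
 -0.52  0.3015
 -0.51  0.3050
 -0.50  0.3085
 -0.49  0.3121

σ√T = 0.31 × 0.5000 = 0.1550
ln(S/K) + (r − q + σ²/2)T = ln(22/20) + (0.01 − 0.019 + 0.31²/2)·0.25 = 0.0953 + 0.0098 = 0.1051
d₁ = 0.1051 / 0.1550 = 0.6779 ≈ 0.68
d₂ = d₁ − σ√T = 0.6779 − 0.1550 = 0.5229 ≈ 0.52
e^(−qT) = e^(−0.019·0.25) = 0.9953;  e^(−rT) = e^(−0.01·0.25) = 0.9975
P = 20·0.9975·N(-0.52) − 22·0.9953·N(-0.68) = 20·0.9975·0.3015 − 22·0.9953·0.2483 = 6.0149 − 5.4369 = 0.5780

€0.58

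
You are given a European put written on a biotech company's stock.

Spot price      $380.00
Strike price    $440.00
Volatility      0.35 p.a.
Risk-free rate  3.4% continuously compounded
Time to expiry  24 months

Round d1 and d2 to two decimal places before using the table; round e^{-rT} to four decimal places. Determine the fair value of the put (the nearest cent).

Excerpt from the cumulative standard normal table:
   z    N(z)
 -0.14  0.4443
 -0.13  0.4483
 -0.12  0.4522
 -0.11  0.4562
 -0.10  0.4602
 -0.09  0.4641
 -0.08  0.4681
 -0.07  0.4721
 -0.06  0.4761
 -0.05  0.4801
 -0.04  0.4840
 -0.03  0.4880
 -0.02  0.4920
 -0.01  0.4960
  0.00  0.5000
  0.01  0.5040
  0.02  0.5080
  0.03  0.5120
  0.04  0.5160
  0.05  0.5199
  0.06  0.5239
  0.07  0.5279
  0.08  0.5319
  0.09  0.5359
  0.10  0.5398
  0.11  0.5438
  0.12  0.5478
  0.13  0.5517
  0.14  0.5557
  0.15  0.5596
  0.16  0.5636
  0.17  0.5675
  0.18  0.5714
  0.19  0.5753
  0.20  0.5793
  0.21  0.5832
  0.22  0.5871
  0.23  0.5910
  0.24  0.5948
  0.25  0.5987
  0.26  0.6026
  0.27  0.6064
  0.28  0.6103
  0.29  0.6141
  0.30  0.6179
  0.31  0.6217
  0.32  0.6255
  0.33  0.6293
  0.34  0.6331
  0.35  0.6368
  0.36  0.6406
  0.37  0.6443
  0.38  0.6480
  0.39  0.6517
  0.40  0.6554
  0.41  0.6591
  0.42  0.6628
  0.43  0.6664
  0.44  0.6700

T = 2;  σ√T = 0.4950
d₁ = [ln(380/440) + (0.034 + ½·0.35²)·2] / (σ√T) = (-0.1466 + 0.1905) / 0.4950 = 0.0887 which rounds to 0.09
d₂ = 0.0887 − 0.4950 = -0.4063 which rounds to -0.41
e^(−rT) = e^(−0.034·2) = 0.9343
N(−d₂) = N(0.41) = 0.6591;  N(−d₁) = N(-0.09) = 0.4641
P = 440·0.9343·0.6591 − 380·0.4641 = 270.9507 − 176.3580 = 94.5927

$94.59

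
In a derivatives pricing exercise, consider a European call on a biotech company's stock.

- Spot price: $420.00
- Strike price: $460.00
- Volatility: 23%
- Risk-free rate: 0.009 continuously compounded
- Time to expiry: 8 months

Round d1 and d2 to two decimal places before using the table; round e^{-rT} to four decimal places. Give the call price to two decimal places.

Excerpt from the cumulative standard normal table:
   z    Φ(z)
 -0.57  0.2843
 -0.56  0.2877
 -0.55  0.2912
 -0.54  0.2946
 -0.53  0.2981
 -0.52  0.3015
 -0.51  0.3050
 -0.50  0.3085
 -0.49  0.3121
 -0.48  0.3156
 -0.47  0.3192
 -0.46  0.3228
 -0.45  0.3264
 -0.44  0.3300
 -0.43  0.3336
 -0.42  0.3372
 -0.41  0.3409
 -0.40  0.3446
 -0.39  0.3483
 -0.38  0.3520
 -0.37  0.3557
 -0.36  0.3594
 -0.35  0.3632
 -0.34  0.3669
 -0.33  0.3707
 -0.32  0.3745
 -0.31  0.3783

σ√T = 0.23·√0.6667 = 0.1878
d₁ = [ln(420/460) + (0.009 + 0.23²/2)·0.6667] / 0.1878 = [-0.0910 + 0.0236] / 0.1878 = -0.3586 → -0.36
d₂ = d₁ − σ√T = -0.3586 − 0.1878 = -0.5464 → -0.55
e^(−rT) = e^(−0.009·0.6667) = 0.9940
N(d₁) = N(-0.36) = 0.3594;  N(d₂) = N(-0.55) = 0.2912
C = 420·0.3594 − 460·0.9940·0.2912 = 150.9480 − 133.1483 = 17.7997

$17.80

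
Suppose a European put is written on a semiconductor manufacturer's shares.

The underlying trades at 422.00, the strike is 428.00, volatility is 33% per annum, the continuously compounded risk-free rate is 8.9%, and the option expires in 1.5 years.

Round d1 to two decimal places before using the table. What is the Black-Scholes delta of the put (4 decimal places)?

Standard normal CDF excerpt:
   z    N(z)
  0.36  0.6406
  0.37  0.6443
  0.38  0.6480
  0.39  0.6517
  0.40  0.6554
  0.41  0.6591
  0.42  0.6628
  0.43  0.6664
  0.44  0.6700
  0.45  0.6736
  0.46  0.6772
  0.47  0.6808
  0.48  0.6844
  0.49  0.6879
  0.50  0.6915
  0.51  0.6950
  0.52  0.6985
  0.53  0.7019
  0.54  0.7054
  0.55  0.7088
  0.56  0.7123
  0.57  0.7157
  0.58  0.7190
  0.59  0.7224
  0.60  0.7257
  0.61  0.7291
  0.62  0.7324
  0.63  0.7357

-0.3085

T = 1.5;  σ√T = 0.4042
d₁ = [ln(422/428) + (0.089 + 0.33²/2)·1.5] / 0.4042 = [-0.0141 + 0.2152] / 0.4042 = 0.4975 ≈ 0.50
N(d₁) = N(0.50) = 0.6915
Δ_put = N(d₁) − 1 = 0.6915 − 1 = -0.3085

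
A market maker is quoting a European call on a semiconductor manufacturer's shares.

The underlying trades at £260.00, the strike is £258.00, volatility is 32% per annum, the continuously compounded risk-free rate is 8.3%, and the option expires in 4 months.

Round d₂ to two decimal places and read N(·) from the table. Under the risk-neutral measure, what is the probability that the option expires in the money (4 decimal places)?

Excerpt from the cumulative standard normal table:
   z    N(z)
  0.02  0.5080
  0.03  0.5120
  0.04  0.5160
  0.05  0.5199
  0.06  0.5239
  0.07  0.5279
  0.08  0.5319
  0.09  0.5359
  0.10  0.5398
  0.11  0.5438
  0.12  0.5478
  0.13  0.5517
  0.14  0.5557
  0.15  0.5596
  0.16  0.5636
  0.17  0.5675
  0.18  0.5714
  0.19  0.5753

0.5398

σ√T = 0.32 × 0.5774 = 0.1848
d₁ = [ln(260/258) + (0.083 + 0.32²/2)·0.3333] / 0.1848 = [0.0077 + 0.0447] / 0.1848 = 0.2839 → 0.28
d₂ = d₁ − σ√T = 0.2839 − 0.1848 = 0.0992 → 0.10
Pr(exercise) under Q = N(d₂) = 0.5398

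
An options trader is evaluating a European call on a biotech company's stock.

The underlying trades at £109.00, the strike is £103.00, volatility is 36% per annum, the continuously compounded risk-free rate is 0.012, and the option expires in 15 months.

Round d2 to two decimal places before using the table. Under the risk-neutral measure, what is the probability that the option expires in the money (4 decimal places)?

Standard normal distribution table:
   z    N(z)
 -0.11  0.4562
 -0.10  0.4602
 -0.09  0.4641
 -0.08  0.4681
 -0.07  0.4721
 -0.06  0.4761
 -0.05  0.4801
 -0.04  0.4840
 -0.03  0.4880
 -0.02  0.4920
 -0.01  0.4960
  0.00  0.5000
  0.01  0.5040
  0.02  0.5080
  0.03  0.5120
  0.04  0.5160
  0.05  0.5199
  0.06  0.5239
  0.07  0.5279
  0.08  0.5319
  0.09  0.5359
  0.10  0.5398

0.4920

σ√T = 0.36 × 1.1180 = 0.4025
d₁ = [ln(109/103) + (0.012 + ½·0.36²)·1.25] / (σ√T) = (0.0566 + 0.0960) / 0.4025 = 0.3792 ⇒ 0.38
d₂ = 0.3792 − 0.4025 = -0.0233 ⇒ -0.02
Risk-neutral Pr[S_T > K] = N(d₂) = N(-0.02) = 0.4920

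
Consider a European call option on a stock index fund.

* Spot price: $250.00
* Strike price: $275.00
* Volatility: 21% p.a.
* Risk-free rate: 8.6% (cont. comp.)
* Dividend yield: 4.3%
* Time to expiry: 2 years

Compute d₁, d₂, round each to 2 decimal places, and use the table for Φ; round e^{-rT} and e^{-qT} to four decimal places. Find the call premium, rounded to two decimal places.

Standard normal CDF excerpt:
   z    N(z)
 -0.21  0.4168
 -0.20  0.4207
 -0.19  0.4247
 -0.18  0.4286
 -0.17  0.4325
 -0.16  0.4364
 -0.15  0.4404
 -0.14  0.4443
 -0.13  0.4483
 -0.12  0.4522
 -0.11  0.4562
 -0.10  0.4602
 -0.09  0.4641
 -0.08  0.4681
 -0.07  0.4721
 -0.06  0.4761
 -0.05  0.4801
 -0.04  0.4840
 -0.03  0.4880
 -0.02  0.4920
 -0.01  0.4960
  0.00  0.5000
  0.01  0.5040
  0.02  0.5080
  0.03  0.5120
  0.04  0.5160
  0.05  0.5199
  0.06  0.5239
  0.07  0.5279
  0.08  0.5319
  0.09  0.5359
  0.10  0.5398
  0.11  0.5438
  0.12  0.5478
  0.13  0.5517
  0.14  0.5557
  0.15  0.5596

σ√T = 0.21 × 1.4142 = 0.2970
d₁ = [ln(250/275) + (0.086 − 0.043 + ½·0.21²)·2] / (σ√T) = (-0.0953 + 0.1301) / 0.2970 = 0.1171 which rounds to 0.12
d₂ = 0.1171 − 0.2970 = -0.1798 which rounds to -0.18
e^(−qT) = e^(−0.043·2) = 0.9176;  e^(−rT) = e^(−0.086·2) = 0.8420
N(d₁) = N(0.12) = 0.5478;  N(d₂) = N(-0.18) = 0.4286
C = 250·0.9176·0.5478 − 275·0.8420·0.4286 = 125.6653 − 99.2423 = 26.4230

$26.42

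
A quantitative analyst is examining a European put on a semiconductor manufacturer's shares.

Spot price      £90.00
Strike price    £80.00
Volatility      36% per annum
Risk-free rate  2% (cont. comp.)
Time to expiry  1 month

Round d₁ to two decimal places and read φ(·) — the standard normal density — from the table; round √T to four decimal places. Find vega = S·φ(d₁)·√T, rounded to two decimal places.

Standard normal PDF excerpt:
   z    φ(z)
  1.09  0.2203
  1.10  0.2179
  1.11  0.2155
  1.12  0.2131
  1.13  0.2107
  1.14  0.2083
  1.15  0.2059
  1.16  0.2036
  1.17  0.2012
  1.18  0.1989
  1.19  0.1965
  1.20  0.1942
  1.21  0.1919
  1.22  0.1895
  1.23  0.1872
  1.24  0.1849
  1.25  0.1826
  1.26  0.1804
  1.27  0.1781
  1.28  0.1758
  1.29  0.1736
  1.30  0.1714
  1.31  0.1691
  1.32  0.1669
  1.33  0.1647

σ√T = 0.36 × 0.2887 = 0.1039
d₁ = [ln(90/80) + (0.02 + 0.36²/2)·0.08333] / 0.1039 = [0.1178 + 0.0071] / 0.1039 = 1.2014 ⇒ 1.20
√T = √0.08333 = 0.2887
φ(d₁) = φ(1.20) = 0.1942
vega = S·φ(d₁)·√T = 90·0.1942·0.2887 = 5.0459

5.05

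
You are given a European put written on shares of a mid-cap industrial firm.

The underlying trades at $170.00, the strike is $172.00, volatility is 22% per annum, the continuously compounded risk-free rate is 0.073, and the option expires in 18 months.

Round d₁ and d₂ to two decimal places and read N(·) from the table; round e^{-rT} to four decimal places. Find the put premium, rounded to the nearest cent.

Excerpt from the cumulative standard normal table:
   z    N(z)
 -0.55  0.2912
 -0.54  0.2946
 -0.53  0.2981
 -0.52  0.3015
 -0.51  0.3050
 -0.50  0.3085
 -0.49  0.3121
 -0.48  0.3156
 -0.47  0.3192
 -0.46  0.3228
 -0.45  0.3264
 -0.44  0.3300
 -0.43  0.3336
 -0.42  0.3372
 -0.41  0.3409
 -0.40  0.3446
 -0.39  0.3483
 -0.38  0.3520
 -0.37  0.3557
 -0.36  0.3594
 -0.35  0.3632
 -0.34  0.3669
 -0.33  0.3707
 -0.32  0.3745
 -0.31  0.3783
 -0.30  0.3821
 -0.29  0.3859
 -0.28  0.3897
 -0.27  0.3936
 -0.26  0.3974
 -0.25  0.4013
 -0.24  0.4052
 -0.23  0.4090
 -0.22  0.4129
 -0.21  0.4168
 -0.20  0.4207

$10.61

σ√T = 0.22·√1.5 = 0.2694
ln(S/K) + (r + σ²/2)T = ln(170/172) + (0.073 + 0.22²/2)·1.5 = -0.0117 + 0.1458 = 0.1341
d₁ = 0.1341 / 0.2694 = 0.4977 ⇒ 0.50
d₂ = d₁ − σ√T = 0.4977 − 0.2694 = 0.2283 ⇒ 0.23
exp(−rT) = exp(−0.073·1.5) = 0.8963
N(−d₂) = N(-0.23) = 0.4090;  N(−d₁) = N(-0.50) = 0.3085
P = 172·0.8963·0.4090 − 170·0.3085 = 63.0529 − 52.4450 = 10.6079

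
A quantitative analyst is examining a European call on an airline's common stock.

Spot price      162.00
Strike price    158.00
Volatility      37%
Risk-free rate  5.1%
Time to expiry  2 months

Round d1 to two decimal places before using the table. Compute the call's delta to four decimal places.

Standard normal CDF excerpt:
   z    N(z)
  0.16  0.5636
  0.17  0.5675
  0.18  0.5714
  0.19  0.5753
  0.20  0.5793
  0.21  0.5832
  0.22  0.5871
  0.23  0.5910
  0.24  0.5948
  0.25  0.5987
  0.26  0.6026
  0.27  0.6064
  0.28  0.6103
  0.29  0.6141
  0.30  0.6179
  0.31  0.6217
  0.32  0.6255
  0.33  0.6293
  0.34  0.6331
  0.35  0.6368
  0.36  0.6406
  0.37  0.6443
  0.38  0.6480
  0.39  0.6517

σ√T = 0.37·√0.1667 = 0.1511
d₁ = [ln(162/158) + (0.051 + ½·0.37²)·0.1667] / (σ√T) = (0.0250 + 0.0199) / 0.1511 = 0.2973 ⇒ 0.30
N(d₁) = N(0.30) = 0.6179
Δ_call = N(d₁) = 0.6179

0.6179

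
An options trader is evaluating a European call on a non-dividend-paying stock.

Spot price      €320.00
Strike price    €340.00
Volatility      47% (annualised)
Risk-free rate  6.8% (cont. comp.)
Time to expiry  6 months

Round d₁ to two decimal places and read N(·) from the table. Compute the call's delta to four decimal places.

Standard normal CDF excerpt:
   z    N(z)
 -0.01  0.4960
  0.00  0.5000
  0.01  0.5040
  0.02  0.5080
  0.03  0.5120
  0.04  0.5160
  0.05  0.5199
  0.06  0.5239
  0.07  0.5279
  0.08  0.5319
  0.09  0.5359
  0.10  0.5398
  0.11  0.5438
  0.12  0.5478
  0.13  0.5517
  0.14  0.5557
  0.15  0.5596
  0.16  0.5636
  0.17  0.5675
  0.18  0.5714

σ√T = 0.47 × 0.7071 = 0.3323
d₁ = [ln(320/340) + (0.068 + 0.47²/2)·0.5] / 0.3323 = [-0.0606 + 0.0892] / 0.3323 = 0.0861 → 0.09
N(d₁) = N(0.09) = 0.5359
Δ_call = N(d₁) = 0.5359

0.5359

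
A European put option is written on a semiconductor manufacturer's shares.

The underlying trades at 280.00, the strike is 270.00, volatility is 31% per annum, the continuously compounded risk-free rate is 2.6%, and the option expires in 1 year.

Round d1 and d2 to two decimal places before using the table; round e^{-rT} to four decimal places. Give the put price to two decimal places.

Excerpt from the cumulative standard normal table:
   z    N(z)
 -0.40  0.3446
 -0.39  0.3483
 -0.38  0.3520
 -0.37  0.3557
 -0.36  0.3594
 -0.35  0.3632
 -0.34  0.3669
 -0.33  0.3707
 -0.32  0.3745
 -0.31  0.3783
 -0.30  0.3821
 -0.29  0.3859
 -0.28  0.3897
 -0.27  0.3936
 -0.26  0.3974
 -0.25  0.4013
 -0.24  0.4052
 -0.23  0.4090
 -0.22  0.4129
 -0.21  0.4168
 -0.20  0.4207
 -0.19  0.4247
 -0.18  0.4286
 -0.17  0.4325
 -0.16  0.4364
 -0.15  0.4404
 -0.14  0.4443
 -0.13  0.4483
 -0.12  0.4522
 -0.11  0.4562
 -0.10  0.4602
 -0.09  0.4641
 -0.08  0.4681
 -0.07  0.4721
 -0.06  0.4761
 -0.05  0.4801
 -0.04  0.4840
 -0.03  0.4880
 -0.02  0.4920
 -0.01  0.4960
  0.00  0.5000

25.66

σ√T = 0.31·√1 = 0.3100
d₁ = [ln(280/270) + (0.026 + 0.31²/2)·1] / 0.3100 = [0.0364 + 0.0741] / 0.3100 = 0.3562 which rounds to 0.36
d₂ = d₁ − σ√T = 0.3562 − 0.3100 = 0.0462 which rounds to 0.05
e^(−rT) = e^(−0.026·1) = 0.9743
P = 270·0.9743·N(-0.05) − 280·N(-0.36) = 270·0.9743·0.4801 − 280·0.3594 = 126.2956 − 100.6320 = 25.6636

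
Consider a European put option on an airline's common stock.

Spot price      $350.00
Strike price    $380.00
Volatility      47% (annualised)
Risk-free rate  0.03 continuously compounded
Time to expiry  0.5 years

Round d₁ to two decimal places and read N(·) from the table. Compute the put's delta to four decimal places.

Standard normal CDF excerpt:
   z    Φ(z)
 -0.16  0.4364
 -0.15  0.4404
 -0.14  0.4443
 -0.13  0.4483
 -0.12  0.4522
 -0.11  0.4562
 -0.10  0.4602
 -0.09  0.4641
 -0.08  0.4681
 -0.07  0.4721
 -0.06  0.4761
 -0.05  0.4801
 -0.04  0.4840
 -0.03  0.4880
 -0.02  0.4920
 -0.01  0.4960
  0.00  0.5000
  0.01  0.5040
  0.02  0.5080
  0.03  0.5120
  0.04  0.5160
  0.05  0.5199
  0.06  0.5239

T = 0.5;  σ√T = 0.3323
ln(S/K) + (r + σ²/2)T = ln(350/380) + (0.03 + 0.47²/2)·0.5 = -0.0822 + 0.0702 = -0.0120
d₁ = -0.0120 / 0.3323 = -0.0361 which rounds to -0.04
N(d₁) = N(-0.04) = 0.4840
Δ_put = N(d₁) − 1 = 0.4840 − 1 = -0.5160

-0.5160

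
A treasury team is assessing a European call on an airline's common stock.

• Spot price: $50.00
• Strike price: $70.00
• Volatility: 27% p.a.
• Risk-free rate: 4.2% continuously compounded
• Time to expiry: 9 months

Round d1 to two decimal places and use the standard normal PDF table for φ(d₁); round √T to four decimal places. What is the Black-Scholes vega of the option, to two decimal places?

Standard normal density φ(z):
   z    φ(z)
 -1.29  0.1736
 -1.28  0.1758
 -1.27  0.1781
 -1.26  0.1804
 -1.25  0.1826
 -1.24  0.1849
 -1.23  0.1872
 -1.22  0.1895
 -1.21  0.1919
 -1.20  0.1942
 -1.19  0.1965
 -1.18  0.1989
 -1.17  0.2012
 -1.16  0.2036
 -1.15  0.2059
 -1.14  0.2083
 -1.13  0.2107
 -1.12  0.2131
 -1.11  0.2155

8.51

σ√T = 0.27·√0.75 = 0.2338
d₁ = [ln(50/70) + (0.042 + 0.27²/2)·0.75] / 0.2338 = [-0.3365 + 0.0588] / 0.2338 = -1.1874 ≈ -1.19
√T = √0.75 = 0.8660
φ(d₁) = φ(-1.19) = 0.1965
vega = S·φ(d₁)·√T = 50·0.1965·0.8660 = 8.5085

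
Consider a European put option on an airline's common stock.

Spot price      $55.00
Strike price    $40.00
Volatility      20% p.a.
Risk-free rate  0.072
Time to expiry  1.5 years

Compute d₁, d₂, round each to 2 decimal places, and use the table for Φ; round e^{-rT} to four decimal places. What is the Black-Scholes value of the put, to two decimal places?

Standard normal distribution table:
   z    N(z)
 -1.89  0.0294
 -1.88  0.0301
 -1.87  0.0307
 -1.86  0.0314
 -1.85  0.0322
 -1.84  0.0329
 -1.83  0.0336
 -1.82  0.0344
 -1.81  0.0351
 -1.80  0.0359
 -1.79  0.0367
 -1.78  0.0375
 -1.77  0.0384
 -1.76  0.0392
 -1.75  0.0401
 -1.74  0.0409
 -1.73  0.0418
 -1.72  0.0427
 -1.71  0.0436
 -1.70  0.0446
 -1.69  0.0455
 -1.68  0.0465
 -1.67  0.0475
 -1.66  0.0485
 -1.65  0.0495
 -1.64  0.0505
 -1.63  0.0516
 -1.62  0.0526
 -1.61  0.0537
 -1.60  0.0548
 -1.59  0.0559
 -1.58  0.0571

σ√T = 0.2·√1.5 = 0.2449
d₁ = [ln(55/40) + (0.072 + 0.2²/2)·1.5] / 0.2449 = [0.3185 + 0.1380] / 0.2449 = 1.8635 → 1.86
d₂ = d₁ − σ√T = 1.8635 − 0.2449 = 1.6185 → 1.62
e^(−rT) = e^(−0.072·1.5) = 0.8976
N(−d₂) = N(-1.62) = 0.0526;  N(−d₁) = N(-1.86) = 0.0314
P = 40·0.8976·0.0526 − 55·0.0314 = 1.8886 − 1.7270 = 0.1616

$0.16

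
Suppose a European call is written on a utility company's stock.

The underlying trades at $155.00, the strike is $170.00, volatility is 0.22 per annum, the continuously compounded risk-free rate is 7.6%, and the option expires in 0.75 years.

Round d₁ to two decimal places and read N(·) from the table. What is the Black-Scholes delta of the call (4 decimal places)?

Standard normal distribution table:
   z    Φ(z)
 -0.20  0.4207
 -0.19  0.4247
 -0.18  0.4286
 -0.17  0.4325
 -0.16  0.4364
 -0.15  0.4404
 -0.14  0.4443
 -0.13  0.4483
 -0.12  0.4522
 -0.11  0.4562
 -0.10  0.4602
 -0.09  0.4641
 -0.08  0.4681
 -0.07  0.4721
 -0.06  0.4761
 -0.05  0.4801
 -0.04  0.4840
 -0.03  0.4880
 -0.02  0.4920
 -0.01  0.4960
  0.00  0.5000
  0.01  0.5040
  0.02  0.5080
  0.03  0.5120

T = 0.75;  σ√T = 0.1905
ln(S/K) + (r + σ²/2)T = ln(155/170) + (0.076 + 0.22²/2)·0.75 = -0.0924 + 0.0751 = -0.0172
d₁ = -0.0172 / 0.1905 = -0.0904 ⇒ -0.09
N(d₁) = N(-0.09) = 0.4641
Δ_call = N(d₁) = 0.4641

0.4641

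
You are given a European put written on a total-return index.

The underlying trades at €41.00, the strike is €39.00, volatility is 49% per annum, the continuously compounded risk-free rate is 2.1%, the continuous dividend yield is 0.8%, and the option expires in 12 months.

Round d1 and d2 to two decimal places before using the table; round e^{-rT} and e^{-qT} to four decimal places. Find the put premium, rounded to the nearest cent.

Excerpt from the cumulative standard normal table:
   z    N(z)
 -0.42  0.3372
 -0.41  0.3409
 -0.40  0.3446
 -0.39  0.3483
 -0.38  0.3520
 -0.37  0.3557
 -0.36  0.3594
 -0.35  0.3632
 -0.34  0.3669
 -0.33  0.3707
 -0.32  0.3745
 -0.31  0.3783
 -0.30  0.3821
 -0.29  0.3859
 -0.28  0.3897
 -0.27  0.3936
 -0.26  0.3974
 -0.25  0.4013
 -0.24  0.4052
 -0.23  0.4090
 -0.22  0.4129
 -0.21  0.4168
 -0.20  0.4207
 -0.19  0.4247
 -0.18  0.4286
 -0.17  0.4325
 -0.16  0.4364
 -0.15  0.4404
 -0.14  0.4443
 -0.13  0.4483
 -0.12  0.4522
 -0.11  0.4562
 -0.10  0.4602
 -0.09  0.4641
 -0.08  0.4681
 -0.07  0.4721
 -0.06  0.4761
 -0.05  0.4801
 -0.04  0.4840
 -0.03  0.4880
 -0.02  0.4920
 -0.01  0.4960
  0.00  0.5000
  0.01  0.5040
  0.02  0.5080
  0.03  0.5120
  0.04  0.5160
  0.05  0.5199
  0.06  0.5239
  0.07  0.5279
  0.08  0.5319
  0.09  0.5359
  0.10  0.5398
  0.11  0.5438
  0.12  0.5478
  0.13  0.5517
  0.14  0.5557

T = 1;  σ√T = 0.4900
d₁ = [ln(41/39) + (0.021 − 0.008 + 0.49²/2)·1] / 0.4900 = [0.0500 + 0.1331] / 0.4900 = 0.3736 ⇒ 0.37
d₂ = d₁ − σ√T = 0.3736 − 0.4900 = -0.1164 ⇒ -0.12
exp(−qT) = exp(−0.008·1) = 0.9920;  exp(−rT) = exp(−0.021·1) = 0.9792
P = 39·0.9792·N(0.12) − 41·0.9920·N(-0.37) = 39·0.9792·0.5478 − 41·0.9920·0.3557 = 20.9198 − 14.4670 = 6.4528

€6.45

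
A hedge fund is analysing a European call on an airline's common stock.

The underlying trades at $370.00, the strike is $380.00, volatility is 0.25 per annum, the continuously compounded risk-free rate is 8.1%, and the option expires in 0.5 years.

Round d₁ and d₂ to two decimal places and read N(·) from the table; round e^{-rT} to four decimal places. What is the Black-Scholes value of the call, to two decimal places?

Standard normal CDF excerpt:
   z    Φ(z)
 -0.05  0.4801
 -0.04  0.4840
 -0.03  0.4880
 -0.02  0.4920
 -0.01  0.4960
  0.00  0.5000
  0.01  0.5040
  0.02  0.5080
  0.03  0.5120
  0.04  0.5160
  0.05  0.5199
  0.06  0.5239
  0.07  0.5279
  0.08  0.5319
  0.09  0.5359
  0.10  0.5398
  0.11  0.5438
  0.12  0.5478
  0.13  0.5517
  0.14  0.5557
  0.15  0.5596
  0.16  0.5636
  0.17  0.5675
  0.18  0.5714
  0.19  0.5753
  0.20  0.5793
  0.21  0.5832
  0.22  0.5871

$28.98

σ√T = 0.25·√0.5 = 0.1768
ln(S/K) + (r + σ²/2)T = ln(370/380) + (0.081 + 0.25²/2)·0.5 = -0.0267 + 0.0561 = 0.0295
d₁ = 0.0295 / 0.1768 = 0.1666 ≈ 0.17
d₂ = d₁ − σ√T = 0.1666 − 0.1768 = -0.0101 ≈ -0.01
exp(−rT) = exp(−0.081·0.5) = 0.9603
C = 370·N(0.17) − 380·0.9603·N(-0.01) = 370·0.5675 − 380·0.9603·0.4960 = 209.9750 − 180.9973 = 28.9777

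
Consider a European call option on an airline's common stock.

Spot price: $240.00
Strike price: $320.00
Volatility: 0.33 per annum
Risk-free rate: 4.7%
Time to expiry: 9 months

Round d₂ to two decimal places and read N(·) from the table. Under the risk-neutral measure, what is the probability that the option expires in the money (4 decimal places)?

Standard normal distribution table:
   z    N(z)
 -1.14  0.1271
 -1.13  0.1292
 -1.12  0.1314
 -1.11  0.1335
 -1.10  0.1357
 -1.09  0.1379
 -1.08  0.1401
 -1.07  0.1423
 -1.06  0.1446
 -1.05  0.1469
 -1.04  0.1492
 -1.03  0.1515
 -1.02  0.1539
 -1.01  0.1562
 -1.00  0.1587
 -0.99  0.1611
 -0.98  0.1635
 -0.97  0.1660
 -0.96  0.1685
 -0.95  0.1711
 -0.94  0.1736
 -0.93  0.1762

0.1515

σ√T = 0.33 × 0.8660 = 0.2858
d₁ = [ln(240/320) + (0.047 + 0.33²/2)·0.75] / 0.2858 = [-0.2877 + 0.0761] / 0.2858 = -0.7404 which rounds to -0.74
d₂ = d₁ − σ√T = -0.7404 − 0.2858 = -1.0262 which rounds to -1.03
Risk-neutral Pr[S_T > K] = N(d₂) = N(-1.03) = 0.1515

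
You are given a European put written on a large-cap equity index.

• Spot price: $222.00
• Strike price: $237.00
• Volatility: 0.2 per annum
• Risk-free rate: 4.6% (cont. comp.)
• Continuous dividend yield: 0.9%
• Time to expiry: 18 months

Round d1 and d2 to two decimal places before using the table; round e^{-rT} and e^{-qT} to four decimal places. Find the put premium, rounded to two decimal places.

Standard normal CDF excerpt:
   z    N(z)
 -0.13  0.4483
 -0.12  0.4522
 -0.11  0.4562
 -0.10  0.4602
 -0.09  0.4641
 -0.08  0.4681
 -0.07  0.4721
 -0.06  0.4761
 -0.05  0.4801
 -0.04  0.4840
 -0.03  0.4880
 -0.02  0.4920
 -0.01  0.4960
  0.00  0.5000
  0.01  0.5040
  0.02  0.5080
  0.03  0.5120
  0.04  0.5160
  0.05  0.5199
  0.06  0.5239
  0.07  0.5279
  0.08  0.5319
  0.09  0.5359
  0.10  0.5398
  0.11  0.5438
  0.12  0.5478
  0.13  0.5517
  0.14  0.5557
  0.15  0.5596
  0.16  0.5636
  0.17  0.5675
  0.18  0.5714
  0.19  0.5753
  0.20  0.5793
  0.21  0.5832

$22.14

σ√T = 0.2·√1.5 = 0.2449
d₁ = [ln(222/237) + (0.046 − 0.009 + 0.2²/2)·1.5] / 0.2449 = [-0.0654 + 0.0855] / 0.2449 = 0.0821 ≈ 0.08
d₂ = d₁ − σ√T = 0.0821 − 0.2449 = -0.1628 ≈ -0.16
exp(−qT) = exp(−0.009·1.5) = 0.9866;  exp(−rT) = exp(−0.046·1.5) = 0.9333
P = 237·0.9333·N(0.16) − 222·0.9866·N(-0.08) = 237·0.9333·0.5636 − 222·0.9866·0.4681 = 124.6639 − 102.5257 = 22.1382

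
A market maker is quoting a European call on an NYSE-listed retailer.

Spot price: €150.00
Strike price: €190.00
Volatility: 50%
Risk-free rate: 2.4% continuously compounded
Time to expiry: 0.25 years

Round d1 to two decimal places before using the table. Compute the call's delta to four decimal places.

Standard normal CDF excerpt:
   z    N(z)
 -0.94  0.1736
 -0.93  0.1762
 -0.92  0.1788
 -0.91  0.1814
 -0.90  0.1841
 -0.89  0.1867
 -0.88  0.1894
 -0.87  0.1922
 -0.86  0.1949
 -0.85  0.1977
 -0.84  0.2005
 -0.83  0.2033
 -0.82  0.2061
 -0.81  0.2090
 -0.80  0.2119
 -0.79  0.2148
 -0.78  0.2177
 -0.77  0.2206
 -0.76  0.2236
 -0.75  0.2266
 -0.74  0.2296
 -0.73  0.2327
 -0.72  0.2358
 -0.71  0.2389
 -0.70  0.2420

0.2119

T = 0.25;  σ√T = 0.2500
d₁ = [ln(150/190) + (0.024 + 0.5²/2)·0.25] / 0.2500 = [-0.2364 + 0.0372] / 0.2500 = -0.7966 → -0.80
N(d₁) = N(-0.80) = 0.2119
Δ_call = N(d₁) = 0.2119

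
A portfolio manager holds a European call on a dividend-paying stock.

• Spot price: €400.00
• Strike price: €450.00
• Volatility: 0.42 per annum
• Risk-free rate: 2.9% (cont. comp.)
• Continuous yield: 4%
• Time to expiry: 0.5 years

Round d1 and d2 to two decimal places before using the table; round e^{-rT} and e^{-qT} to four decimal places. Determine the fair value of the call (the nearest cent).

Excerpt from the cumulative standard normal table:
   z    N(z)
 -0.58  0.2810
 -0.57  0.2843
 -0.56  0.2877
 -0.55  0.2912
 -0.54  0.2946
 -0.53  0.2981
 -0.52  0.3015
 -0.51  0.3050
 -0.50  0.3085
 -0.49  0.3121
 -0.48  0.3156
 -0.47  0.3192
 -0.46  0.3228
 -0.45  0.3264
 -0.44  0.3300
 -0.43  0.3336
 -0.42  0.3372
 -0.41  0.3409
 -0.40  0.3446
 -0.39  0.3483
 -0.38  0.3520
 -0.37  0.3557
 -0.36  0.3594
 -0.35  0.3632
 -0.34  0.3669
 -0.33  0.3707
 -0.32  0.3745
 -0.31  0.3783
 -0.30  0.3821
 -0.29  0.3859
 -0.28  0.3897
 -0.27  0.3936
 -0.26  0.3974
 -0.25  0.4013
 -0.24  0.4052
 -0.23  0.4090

€26.72

σ√T = 0.42 × 0.7071 = 0.2970
d₁ = [ln(400/450) + (0.029 − 0.04 + ½·0.42²)·0.5] / (σ√T) = (-0.1178 + 0.0386) / 0.2970 = -0.2666 ≈ -0.27
d₂ = -0.2666 − 0.2970 = -0.5636 ≈ -0.56
e^(−qT) = e^(−0.04·0.5) = 0.9802;  e^(−rT) = e^(−0.029·0.5) = 0.9856
C = 400·0.9802·N(-0.27) − 450·0.9856·N(-0.56) = 400·0.9802·0.3936 − 450·0.9856·0.2877 = 154.3227 − 127.6007 = 26.7220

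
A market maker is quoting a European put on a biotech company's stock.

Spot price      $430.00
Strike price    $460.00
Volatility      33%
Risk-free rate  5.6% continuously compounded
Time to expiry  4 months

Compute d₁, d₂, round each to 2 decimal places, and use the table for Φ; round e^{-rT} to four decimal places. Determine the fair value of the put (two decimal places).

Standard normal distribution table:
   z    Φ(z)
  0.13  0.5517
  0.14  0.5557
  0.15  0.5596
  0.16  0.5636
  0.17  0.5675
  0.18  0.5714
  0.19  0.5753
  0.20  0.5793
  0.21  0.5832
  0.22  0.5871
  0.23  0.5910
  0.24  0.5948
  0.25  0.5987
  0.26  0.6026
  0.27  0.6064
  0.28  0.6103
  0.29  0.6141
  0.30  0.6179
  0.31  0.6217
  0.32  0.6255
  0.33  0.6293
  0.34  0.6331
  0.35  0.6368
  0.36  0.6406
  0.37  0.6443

σ√T = 0.33·√0.3333 = 0.1905
d₁ = [ln(430/460) + (0.056 + 0.33²/2)·0.3333] / 0.1905 = [-0.0674 + 0.0368] / 0.1905 = -0.1607 ⇒ -0.16
d₂ = d₁ − σ√T = -0.1607 − 0.1905 = -0.3513 ⇒ -0.35
e^(−rT) = e^(−0.056·0.3333) = 0.9815
N(−d₂) = N(0.35) = 0.6368;  N(−d₁) = N(0.16) = 0.5636
P = 460·0.9815·0.6368 − 430·0.5636 = 287.5088 − 242.3480 = 45.1608

$45.16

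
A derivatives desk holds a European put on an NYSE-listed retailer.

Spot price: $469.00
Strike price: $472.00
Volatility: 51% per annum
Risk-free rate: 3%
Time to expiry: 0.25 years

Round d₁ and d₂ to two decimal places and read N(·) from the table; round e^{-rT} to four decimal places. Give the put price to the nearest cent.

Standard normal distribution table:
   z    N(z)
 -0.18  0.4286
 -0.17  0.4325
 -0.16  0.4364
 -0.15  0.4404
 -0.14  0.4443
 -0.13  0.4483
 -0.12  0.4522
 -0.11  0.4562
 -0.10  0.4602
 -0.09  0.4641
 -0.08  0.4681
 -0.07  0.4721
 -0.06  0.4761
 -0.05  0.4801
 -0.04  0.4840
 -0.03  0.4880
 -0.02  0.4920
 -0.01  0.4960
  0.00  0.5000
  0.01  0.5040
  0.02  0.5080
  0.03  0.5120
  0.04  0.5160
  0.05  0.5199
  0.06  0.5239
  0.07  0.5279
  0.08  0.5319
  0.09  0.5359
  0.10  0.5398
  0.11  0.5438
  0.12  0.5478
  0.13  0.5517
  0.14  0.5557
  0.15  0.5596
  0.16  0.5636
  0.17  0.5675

T = 0.25;  σ√T = 0.2550
d₁ = [ln(469/472) + (0.03 + 0.51²/2)·0.25] / 0.2550 = [-0.0064 + 0.0400] / 0.2550 = 0.1319 ⇒ 0.13
d₂ = d₁ − σ√T = 0.1319 − 0.2550 = -0.1231 ⇒ -0.12
e^(−rT) = e^(−0.03·0.25) = 0.9925
P = 472·0.9925·N(0.12) − 469·N(-0.13) = 472·0.9925·0.5478 − 469·0.4483 = 256.6224 − 210.2527 = 46.3697

$46.37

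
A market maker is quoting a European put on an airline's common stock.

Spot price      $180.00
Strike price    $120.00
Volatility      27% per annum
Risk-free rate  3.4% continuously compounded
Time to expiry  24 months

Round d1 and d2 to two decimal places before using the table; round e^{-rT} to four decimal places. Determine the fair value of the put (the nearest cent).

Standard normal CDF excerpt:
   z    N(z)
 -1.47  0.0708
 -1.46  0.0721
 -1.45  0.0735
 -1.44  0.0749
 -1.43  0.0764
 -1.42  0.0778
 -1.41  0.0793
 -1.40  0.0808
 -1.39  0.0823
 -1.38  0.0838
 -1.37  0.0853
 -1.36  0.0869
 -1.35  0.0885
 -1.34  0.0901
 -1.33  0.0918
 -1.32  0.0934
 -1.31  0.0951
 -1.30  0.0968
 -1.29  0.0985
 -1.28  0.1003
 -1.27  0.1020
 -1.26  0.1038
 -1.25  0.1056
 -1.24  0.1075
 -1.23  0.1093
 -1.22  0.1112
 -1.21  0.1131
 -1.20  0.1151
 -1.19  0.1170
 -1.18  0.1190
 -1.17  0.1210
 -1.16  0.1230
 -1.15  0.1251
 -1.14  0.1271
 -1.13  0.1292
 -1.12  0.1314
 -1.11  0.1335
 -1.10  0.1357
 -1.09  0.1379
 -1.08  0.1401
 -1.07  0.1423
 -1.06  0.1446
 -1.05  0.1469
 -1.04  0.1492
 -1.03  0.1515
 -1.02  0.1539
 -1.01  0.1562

T = 2;  σ√T = 0.3818
d₁ = [ln(180/120) + (0.034 + ½·0.27²)·2] / (σ√T) = (0.4055 + 0.1409) / 0.3818 = 1.4309 which rounds to 1.43
d₂ = 1.4309 − 0.3818 = 1.0490 which rounds to 1.05
e^(−rT) = e^(−0.034·2) = 0.9343
N(−d₂) = N(-1.05) = 0.1469;  N(−d₁) = N(-1.43) = 0.0764
P = 120·0.9343·0.1469 − 180·0.0764 = 16.4698 − 13.7520 = 2.7178

$2.72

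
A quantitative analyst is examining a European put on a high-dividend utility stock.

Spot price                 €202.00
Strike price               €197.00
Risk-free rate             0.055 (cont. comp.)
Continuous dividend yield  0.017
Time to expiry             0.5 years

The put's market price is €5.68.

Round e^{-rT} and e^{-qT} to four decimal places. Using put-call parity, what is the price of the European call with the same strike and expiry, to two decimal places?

€14.30

exp(−qT) = exp(−0.017·0.5) = 0.9915;  exp(−rT) = exp(−0.055·0.5) = 0.9729
Put-call parity: C − P = S·e^(−qT) − K·e^(−rT) = 202·0.9915 − 197·0.9729 = 200.2830 − 191.6613 = 8.6217
C = P + (C − P) = 5.68 + (8.6217) = 14.3017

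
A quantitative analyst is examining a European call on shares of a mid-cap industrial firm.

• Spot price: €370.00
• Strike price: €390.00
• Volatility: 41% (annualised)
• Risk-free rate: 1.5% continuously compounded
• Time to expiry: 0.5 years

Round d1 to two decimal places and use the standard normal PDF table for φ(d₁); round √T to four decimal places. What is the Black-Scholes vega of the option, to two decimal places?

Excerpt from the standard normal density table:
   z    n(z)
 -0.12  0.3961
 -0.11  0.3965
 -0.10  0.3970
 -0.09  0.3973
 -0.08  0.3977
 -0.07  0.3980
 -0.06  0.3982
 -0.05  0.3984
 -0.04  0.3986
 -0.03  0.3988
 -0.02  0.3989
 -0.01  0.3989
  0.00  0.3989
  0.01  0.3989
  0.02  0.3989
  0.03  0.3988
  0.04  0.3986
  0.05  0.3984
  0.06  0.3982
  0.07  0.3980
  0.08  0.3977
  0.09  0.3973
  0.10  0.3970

σ√T = 0.41 × 0.7071 = 0.2899
d₁ = [ln(370/390) + (0.015 + ½·0.41²)·0.5] / (σ√T) = (-0.0526 + 0.0495) / 0.2899 = -0.0108 → -0.01
√T = √0.5 = 0.7071
φ(d₁) = φ(-0.01) = 0.3989
vega = S·φ(d₁)·√T = 370·0.3989·0.7071 = 104.3630

104.36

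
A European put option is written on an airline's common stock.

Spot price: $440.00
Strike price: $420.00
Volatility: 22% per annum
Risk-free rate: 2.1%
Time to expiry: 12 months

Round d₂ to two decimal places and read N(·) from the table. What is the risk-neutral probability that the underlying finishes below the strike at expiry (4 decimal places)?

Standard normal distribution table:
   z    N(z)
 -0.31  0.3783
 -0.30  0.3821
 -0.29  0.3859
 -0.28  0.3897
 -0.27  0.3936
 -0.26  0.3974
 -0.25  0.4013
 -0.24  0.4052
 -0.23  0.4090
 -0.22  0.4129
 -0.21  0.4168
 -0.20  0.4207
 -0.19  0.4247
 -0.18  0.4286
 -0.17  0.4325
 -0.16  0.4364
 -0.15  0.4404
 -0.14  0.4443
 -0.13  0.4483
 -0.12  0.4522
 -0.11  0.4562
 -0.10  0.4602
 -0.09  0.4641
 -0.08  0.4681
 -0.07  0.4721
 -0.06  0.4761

T = 1;  σ√T = 0.2200
d₁ = [ln(440/420) + (0.021 + 0.22²/2)·1] / 0.2200 = [0.0465 + 0.0452] / 0.2200 = 0.4169 which rounds to 0.42
d₂ = d₁ − σ√T = 0.4169 − 0.2200 = 0.1969 which rounds to 0.20
Pr(exercise) under Q = N(−d₂) = N(-0.20) = 0.4207

0.4207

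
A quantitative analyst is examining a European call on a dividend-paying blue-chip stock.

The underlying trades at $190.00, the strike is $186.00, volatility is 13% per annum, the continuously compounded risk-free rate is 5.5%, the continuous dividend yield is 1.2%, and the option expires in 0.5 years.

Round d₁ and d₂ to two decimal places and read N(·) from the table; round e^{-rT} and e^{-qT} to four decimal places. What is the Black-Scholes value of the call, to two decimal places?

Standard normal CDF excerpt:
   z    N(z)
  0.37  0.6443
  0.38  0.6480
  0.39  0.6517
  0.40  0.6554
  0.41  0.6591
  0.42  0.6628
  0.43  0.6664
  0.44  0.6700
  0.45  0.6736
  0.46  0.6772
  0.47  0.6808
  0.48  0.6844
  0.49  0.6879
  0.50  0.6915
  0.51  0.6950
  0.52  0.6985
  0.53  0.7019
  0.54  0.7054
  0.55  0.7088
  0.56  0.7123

$11.32

σ√T = 0.13·√0.5 = 0.0919
ln(S/K) + (r − q + σ²/2)T = ln(190/186) + (0.055 − 0.012 + 0.13²/2)·0.5 = 0.0213 + 0.0257 = 0.0470
d₁ = 0.0470 / 0.0919 = 0.5113 which rounds to 0.51
d₂ = d₁ − σ√T = 0.5113 − 0.0919 = 0.4194 which rounds to 0.42
e^(−qT) = e^(−0.012·0.5) = 0.9940;  e^(−rT) = e^(−0.055·0.5) = 0.9729
C = 190·0.9940·N(0.51) − 186·0.9729·N(0.42) = 190·0.9940·0.6950 − 186·0.9729·0.6628 = 131.2577 − 119.9399 = 11.3178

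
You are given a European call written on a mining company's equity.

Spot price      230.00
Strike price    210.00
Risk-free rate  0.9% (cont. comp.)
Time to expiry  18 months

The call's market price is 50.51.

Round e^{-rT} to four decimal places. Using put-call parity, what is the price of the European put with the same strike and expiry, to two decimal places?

27.70

e^(−rT) = e^(−0.009·1.5) = 0.9866
Put-call parity: C − P = S − K·e^(−rT) = 230 − 210·0.9866 = 230 − 207.1860 = 22.8140
P = C − (C − P) = 50.51 − (22.8140) = 27.6960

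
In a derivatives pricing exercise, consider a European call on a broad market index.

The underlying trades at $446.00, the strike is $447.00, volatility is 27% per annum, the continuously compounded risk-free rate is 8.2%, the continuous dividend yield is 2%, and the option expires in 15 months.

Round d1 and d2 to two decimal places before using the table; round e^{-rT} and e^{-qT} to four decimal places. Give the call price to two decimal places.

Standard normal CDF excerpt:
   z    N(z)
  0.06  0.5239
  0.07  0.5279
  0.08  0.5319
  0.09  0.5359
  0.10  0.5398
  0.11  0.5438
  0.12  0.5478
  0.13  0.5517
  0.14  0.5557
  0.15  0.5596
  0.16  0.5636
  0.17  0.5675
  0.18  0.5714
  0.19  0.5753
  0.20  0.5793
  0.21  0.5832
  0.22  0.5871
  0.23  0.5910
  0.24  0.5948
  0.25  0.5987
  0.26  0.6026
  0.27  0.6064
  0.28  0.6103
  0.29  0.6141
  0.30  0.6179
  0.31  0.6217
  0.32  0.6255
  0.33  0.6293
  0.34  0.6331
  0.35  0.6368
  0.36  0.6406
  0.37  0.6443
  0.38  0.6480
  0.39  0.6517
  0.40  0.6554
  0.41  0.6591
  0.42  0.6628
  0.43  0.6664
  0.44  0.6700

σ√T = 0.27·√1.25 = 0.3019
d₁ = [ln(446/447) + (0.082 − 0.02 + 0.27²/2)·1.25] / 0.3019 = [-0.0022 + 0.1231] / 0.3019 = 0.4002 → 0.40
d₂ = d₁ − σ√T = 0.4002 − 0.3019 = 0.0984 → 0.10
exp(−qT) = exp(−0.02·1.25) = 0.9753;  exp(−rT) = exp(−0.082·1.25) = 0.9026
C = 446·0.9753·N(0.40) − 447·0.9026·N(0.10) = 446·0.9753·0.6554 − 447·0.9026·0.5398 = 285.0884 − 217.7889 = 67.2995

$67.30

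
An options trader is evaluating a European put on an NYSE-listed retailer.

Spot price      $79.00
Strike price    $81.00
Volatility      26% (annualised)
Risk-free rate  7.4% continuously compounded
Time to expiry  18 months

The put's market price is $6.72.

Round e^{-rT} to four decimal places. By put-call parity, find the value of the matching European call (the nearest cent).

$13.23

e^(−rT) = e^(−0.074·1.5) = 0.8949
Put-call parity: C − P = S − K·e^(−rT) = 79 − 81·0.8949 = 79 − 72.4869 = 6.5131
C = P + (C − P) = 6.72 + (6.5131) = 13.2331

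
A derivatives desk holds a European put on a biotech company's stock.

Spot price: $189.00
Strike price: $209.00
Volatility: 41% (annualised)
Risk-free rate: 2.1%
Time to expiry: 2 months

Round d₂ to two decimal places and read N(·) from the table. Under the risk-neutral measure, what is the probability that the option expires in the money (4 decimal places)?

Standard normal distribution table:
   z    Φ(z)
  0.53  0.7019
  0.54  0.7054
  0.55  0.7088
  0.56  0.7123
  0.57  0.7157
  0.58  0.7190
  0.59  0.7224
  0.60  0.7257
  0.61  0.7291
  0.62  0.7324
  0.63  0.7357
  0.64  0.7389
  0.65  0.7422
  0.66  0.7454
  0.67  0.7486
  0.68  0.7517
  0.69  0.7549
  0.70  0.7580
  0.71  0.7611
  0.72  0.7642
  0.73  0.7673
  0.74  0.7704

T = 0.1667;  σ√T = 0.1674
d₁ = [ln(189/209) + (0.021 + 0.41²/2)·0.1667] / 0.1674 = [-0.1006 + 0.0175] / 0.1674 = -0.4963 ≈ -0.50
d₂ = d₁ − σ√T = -0.4963 − 0.1674 = -0.6637 ≈ -0.66
Risk-neutral Pr[S_T < K] = N(−d₂) = N(0.66) = 0.7454

0.7454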